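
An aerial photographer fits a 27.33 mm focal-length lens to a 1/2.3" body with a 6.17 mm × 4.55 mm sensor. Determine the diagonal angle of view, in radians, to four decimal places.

0.2787 rad

Sensor diagonal = √(6.17² + 4.55²) = √58.7714 ≈ 7.6663 mm.
Angle of view α = 2·arctan(d/2f) with d = 7.6663 mm and f = 27.33 mm.
d/2f = 0.14025; arctan(0.14025) ≈ 0.1393 rad, so α ≈ 0.2787 rad.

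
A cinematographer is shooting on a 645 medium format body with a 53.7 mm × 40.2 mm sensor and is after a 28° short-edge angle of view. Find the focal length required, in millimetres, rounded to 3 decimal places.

80.617 mm

From α = 2·arctan(h/2f) we get f = h / (2·tan(α/2)).
With h = 40.2 mm and α/2 = 14°, tan(α/2) ≈ 0.24933, so f ≈ 40.2 / 0.49866 ≈ 80.6167 mm.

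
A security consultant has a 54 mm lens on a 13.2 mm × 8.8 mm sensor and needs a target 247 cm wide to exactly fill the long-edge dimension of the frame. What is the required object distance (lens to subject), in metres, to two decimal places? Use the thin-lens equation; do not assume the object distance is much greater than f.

10.16 m

W: 247 cm = 2470 mm.
Magnification m = w/W = dᵢ/dₒ; combined with 1/f = 1/dₒ + 1/dᵢ this gives dₒ = f·(1 + W/w).
dₒ = 54 mm × (1 + 2470/13.2) = 54 × 188.1212 ≈ 10158.545 mm = 10.1585 m.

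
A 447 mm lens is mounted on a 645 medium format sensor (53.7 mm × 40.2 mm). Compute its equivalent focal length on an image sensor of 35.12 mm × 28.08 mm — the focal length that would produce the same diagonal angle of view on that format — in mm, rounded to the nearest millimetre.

Sensor diagonal = √(53.7² + 40.2²) = √4499.7300 ≈ 67.0800 mm.
Sensor diagonal = √(35.12² + 28.08²) = √2021.9008 ≈ 44.9656 mm.
Equal angle of view means equal diagonal/f ratio, so f₂ = f₁ · (diagonal₂/diagonal₁) = 447 × 44.9656/67.0800.
f₂ = 447 × 0.67033 ≈ 299.636 mm.

300 mm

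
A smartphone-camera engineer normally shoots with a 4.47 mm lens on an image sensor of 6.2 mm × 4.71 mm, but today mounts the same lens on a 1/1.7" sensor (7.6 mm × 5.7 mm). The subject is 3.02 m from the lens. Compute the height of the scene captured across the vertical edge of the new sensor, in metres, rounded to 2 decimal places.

3.85 m

The focal length stays 4.47 mm; the relevant sensor dimension is now h = 5.7 mm. Object distance dₒ = 3.02 m = 3020 mm.
Thin-lens field height W = h·(dₒ − f)/f = 5.7 × (3020 − 4.47)/4.47 ≈ 3845.307 mm = 3.84531 m.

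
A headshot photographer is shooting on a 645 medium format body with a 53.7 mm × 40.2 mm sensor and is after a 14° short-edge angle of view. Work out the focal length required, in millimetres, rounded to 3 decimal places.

From α = 2·arctan(h/2f) we get f = h / (2·tan(α/2)).
With h = 40.2 mm and α/2 = 7°, tan(α/2) ≈ 0.12278, so f ≈ 40.2 / 0.24557 ≈ 163.7014 mm.

163.701 mm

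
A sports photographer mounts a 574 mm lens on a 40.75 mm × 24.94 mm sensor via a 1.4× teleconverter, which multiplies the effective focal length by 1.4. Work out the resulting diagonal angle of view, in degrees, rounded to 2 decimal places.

3.41°

Effective focal length f = 574 × 1.4 = 803.6 mm.
Sensor diagonal = √(40.75² + 24.94²) = √2282.5661 ≈ 47.7762 mm.
α = 2·arctan(47.776 / (2 × 803.6)) = 2·arctan(0.02973) ≈ 3.4054°.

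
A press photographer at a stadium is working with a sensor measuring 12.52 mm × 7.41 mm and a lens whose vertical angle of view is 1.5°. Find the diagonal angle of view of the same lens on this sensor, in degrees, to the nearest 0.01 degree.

From the vertical AOV: f = 7.41 / (2·tan(0.75°)) = 7.41 / 0.02618 ≈ 283.0250 mm.
Sensor diagonal = √(12.52² + 7.41²) = √211.6585 ≈ 14.5485 mm.
Diagonal AOV = 2·arctan(14.5485 / (2 × 283.0250)) = 2·arctan(0.02570) ≈ 2.9446°.

2.94°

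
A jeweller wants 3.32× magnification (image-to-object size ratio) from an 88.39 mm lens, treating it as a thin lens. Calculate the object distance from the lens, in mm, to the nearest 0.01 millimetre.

115.01 mm

With m = dᵢ/dₒ and 1/f = 1/dₒ + 1/dᵢ, substituting dᵢ = m·dₒ gives 1/f = (1 + 1/m)/dₒ, hence dₒ = f·(1 + 1/m).
dₒ = 88.39 × (1 + 1/3.32) = 88.39 × 1.30120 ≈ 115.013 mm.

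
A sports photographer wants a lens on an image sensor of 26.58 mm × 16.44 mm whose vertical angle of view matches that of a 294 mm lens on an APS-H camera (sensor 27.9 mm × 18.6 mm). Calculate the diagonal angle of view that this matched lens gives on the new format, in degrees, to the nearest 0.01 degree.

6.88°

Equal vertical AOV ⇒ f₂ = f₁ · 16.44/18.6 = 294 × 0.88387 ≈ 259.8581 mm.
Sensor diagonal = √(26.58² + 16.44²) = √976.7700 ≈ 31.2533 mm.
Diagonal AOV on the new format = 2·arctan(31.2533 / (2 × 259.8581)) = 2·arctan(0.06014) ≈ 6.8827°.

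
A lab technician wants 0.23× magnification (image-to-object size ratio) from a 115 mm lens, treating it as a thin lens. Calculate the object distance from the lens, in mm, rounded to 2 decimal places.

615.00 mm

With m = dᵢ/dₒ and 1/f = 1/dₒ + 1/dᵢ, substituting dᵢ = m·dₒ gives 1/f = (1 + 1/m)/dₒ, hence dₒ = f·(1 + 1/m).
dₒ = 115 × (1 + 1/0.23) = 115 × 5.34783 ≈ 615.000 mm.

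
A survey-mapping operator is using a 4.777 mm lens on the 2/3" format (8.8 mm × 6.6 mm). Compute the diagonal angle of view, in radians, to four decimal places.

Sensor diagonal = √(8.8² + 6.6²) = √121.0000 ≈ 11.0000 mm.
Angle of view α = 2·arctan(d/2f) with d = 11.0000 mm and f = 4.777 mm.
d/2f = 1.15135; arctan(1.15135) ≈ 0.8556 rad, so α ≈ 1.7113 rad.

1.7113 rad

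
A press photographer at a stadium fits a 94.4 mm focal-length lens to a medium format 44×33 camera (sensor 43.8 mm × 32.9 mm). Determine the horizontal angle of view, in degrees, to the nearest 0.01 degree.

Angle of view α = 2·arctan(w/2f) with w = 43.8 mm and f = 94.4 mm.
w/2f = 0.23199; arctan(0.23199) ≈ 13.0611°, so α ≈ 26.1222°.

26.12°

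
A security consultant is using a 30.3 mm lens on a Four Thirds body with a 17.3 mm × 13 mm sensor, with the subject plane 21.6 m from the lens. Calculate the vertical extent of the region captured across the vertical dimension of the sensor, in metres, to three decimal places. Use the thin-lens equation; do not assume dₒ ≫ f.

9.254 m

dₒ: 21.6 m = 21600 mm.
Similar triangles through the lens centre give W/dₒ = h/dᵢ; with 1/f = 1/dₒ + 1/dᵢ this gives W = h·(dₒ − f)/f.
W = 13 mm × (21600 − 30.3) / 30.3 = 13 × 711.8713 ≈ 9254.327 mm = 9.25433 m.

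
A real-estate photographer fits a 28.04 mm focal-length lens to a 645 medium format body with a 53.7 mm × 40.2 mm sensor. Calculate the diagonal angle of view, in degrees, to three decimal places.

Sensor diagonal = √(53.7² + 40.2²) = √4499.7300 ≈ 67.0800 mm.
Angle of view α = 2·arctan(d/2f) with d = 67.0800 mm and f = 28.04 mm.
d/2f = 1.19615; arctan(1.19615) ≈ 50.1038°, so α ≈ 100.2076°.

100.208°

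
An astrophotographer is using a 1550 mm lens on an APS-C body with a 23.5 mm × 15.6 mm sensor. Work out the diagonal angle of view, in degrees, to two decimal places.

Sensor diagonal = √(23.5² + 15.6²) = √795.6100 ≈ 28.2066 mm.
Angle of view α = 2·arctan(d/2f) with d = 28.2066 mm and f = 1550 mm.
d/2f = 0.00910; arctan(0.00910) ≈ 0.5213°, so α ≈ 1.0426°.

1.04°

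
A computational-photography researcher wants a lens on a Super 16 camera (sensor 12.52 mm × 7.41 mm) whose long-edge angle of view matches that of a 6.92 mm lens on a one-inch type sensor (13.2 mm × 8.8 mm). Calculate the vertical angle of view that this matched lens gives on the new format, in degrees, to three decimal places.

58.888°

Equal long-edge AOV ⇒ f₂ = f₁ · 12.52/13.2 = 6.92 × 0.94848 ≈ 6.5635 mm.
Vertical AOV on the new format = 2·arctan(7.41 / (2 × 6.5635)) = 2·arctan(0.56448) ≈ 58.8881°.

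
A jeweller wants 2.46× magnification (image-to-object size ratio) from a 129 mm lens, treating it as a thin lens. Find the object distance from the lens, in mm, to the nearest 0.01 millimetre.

With m = dᵢ/dₒ and 1/f = 1/dₒ + 1/dᵢ, substituting dᵢ = m·dₒ gives 1/f = (1 + 1/m)/dₒ, hence dₒ = f·(1 + 1/m).
dₒ = 129 × (1 + 1/2.46) = 129 × 1.40650 ≈ 181.439 mm.

181.44 mm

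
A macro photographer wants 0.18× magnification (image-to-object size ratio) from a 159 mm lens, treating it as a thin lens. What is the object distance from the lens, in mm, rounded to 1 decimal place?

1042.3 mm

With m = dᵢ/dₒ and 1/f = 1/dₒ + 1/dᵢ, substituting dᵢ = m·dₒ gives 1/f = (1 + 1/m)/dₒ, hence dₒ = f·(1 + 1/m).
dₒ = 159 × (1 + 1/0.18) = 159 × 6.55556 ≈ 1042.333 mm.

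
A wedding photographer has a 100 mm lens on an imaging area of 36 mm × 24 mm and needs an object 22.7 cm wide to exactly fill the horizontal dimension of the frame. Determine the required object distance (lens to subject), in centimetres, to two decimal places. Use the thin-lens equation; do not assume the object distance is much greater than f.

73.06 cm

W: 22.7 cm = 227 mm.
Magnification m = w/W = dᵢ/dₒ; combined with 1/f = 1/dₒ + 1/dᵢ this gives dₒ = f·(1 + W/w).
dₒ = 100 mm × (1 + 227/36) = 100 × 7.3056 ≈ 730.556 mm = 73.0556 cm.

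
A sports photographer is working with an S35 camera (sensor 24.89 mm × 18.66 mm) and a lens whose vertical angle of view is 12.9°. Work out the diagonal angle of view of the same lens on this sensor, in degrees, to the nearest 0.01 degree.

From the vertical AOV: f = 18.66 / (2·tan(6.45°)) = 18.66 / 0.22610 ≈ 82.5286 mm.
Sensor diagonal = √(24.89² + 18.66²) = √967.7077 ≈ 31.1080 mm.
Diagonal AOV = 2·arctan(31.1080 / (2 × 82.5286)) = 2·arctan(0.18847) ≈ 21.3464°.

21.35°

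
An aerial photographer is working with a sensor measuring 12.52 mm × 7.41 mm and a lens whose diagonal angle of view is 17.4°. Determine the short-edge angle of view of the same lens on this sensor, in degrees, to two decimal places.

Sensor diagonal = √(12.52² + 7.41²) = √211.6585 ≈ 14.5485 mm.
From the diagonal AOV: f = 14.5485 / (2·tan(8.7°)) = 14.5485 / 0.30604 ≈ 47.5374 mm.
Short-edge AOV = 2·arctan(7.41 / (2 × 47.5374)) = 2·arctan(0.07794) ≈ 8.9131°.

8.91°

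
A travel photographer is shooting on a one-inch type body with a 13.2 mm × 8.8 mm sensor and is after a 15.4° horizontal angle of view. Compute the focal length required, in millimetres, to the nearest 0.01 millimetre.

48.81 mm

From α = 2·arctan(w/2f) we get f = w / (2·tan(α/2)).
With w = 13.2 mm and α/2 = 7.7°, tan(α/2) ≈ 0.13521, so f ≈ 13.2 / 0.27041 ≈ 48.8147 mm.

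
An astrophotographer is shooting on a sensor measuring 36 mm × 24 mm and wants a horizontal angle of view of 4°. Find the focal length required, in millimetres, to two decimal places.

From α = 2·arctan(w/2f) we get f = w / (2·tan(α/2)).
With w = 36 mm and α/2 = 2°, tan(α/2) ≈ 0.03492, so f ≈ 36 / 0.06984 ≈ 515.4526 mm.

515.45 mm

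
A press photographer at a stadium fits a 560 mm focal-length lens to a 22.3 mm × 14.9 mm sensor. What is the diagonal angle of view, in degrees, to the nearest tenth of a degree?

2.7°

Sensor diagonal = √(22.3² + 14.9²) = √719.3000 ≈ 26.8198 mm.
Angle of view α = 2·arctan(d/2f) with d = 26.8198 mm and f = 560 mm.
d/2f = 0.02395; arctan(0.02395) ≈ 1.3718°, so α ≈ 2.7435°.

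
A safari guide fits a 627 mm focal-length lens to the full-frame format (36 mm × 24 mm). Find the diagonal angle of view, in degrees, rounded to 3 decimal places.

3.952°

Sensor diagonal = √(36² + 24²) = √1872.0000 ≈ 43.2666 mm.
Angle of view α = 2·arctan(d/2f) with d = 43.2666 mm and f = 627 mm.
d/2f = 0.03450; arctan(0.03450) ≈ 1.9761°, so α ≈ 3.9522°.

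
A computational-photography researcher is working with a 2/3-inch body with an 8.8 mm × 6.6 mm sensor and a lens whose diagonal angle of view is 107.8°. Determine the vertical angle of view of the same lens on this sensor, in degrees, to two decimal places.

Sensor diagonal = √(8.8² + 6.6²) = √121.0000 ≈ 11.0000 mm.
From the diagonal AOV: f = 11.0000 / (2·tan(53.9°)) = 11.0000 / 2.74268 ≈ 4.0107 mm.
Vertical AOV = 2·arctan(6.6 / (2 × 4.0107)) = 2·arctan(0.82281) ≈ 78.8955°.

78.90°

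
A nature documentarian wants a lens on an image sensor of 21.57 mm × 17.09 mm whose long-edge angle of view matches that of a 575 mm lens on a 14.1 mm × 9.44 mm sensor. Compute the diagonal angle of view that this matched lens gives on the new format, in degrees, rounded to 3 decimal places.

1.792°

Equal long-edge AOV ⇒ f₂ = f₁ · 21.57/14.1 = 575 × 1.52979 ≈ 879.6277 mm.
Sensor diagonal = √(21.57² + 17.09²) = √757.3330 ≈ 27.5197 mm.
Diagonal AOV on the new format = 2·arctan(27.5197 / (2 × 879.6277)) = 2·arctan(0.01564) ≈ 1.7924°.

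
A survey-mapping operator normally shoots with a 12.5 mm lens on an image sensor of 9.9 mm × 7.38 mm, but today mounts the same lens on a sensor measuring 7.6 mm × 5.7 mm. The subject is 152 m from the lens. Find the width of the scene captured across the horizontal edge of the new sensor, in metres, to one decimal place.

92.4 m

The focal length stays 12.5 mm; the relevant sensor dimension is now w = 7.6 mm. Object distance dₒ = 152 m = 152000 mm.
Thin-lens field width W = w·(dₒ − f)/f = 7.6 × (152000 − 12.5)/12.5 ≈ 92408.400 mm = 92.4084 m.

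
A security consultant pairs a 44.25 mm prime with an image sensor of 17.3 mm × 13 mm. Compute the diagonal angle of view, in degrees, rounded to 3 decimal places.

27.481°

Sensor diagonal = √(17.3² + 13²) = √468.2900 ≈ 21.6400 mm.
Angle of view α = 2·arctan(d/2f) with d = 21.6400 mm and f = 44.25 mm.
d/2f = 0.24452; arctan(0.24452) ≈ 13.7403°, so α ≈ 27.4807°.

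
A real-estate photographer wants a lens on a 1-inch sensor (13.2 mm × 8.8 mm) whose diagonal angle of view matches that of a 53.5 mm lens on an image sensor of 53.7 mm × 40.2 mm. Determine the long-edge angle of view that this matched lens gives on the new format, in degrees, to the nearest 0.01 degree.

55.10°

Sensor diagonal = √(53.7² + 40.2²) = √4499.7300 ≈ 67.0800 mm.
Sensor diagonal = √(13.2² + 8.8²) = √251.6800 ≈ 15.8644 mm.
Equal diagonal AOV ⇒ f₂ = f₁ · 15.8644/67.0800 = 53.5 × 0.23650 ≈ 12.6527 mm.
Long-edge AOV on the new format = 2·arctan(13.2 / (2 × 12.6527)) = 2·arctan(0.52163) ≈ 55.0954°.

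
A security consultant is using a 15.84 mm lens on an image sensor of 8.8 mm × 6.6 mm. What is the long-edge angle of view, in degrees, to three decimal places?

31.048°

Angle of view α = 2·arctan(w/2f) with w = 8.8 mm and f = 15.84 mm.
w/2f = 0.27778; arctan(0.27778) ≈ 15.5241°, so α ≈ 31.0482°.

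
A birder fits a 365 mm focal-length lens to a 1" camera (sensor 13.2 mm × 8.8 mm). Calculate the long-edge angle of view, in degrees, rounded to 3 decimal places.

2.072°

Angle of view α = 2·arctan(w/2f) with w = 13.2 mm and f = 365 mm.
w/2f = 0.01808; arctan(0.01808) ≈ 1.0359°, so α ≈ 2.0718°.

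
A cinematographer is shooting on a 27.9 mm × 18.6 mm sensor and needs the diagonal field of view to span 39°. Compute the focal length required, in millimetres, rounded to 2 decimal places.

Sensor diagonal = √(27.9² + 18.6²) = √1124.3700 ≈ 33.5316 mm.
From α = 2·arctan(d/2f) we get f = d / (2·tan(α/2)).
With d = 33.5316 mm and α/2 = 19.5°, tan(α/2) ≈ 0.35412, so f ≈ 33.5316 / 0.70824 ≈ 47.3452 mm.

47.35 mm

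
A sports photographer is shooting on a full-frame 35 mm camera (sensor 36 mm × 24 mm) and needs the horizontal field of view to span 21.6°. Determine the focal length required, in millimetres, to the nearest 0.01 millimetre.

From α = 2·arctan(w/2f) we get f = w / (2·tan(α/2)).
With w = 36 mm and α/2 = 10.8°, tan(α/2) ≈ 0.19076, so f ≈ 36 / 0.38152 ≈ 94.3593 mm.

94.36 mm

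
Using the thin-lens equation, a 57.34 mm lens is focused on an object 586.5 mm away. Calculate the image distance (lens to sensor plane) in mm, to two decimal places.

63.55 mm

1/dᵢ = 1/f − 1/dₒ = 1/57.34 − 1/586.5 = 0.0157348 mm⁻¹.
dᵢ = 1/0.0157348 ≈ 63.5534 mm.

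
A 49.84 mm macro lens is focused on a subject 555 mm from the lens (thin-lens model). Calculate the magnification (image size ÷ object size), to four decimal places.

0.0987×

Thin lens: 1/f = 1/dₒ + 1/dᵢ → 1/dᵢ = 1/49.84 − 1/555 = 0.0182624 mm⁻¹, so dᵢ ≈ 54.7573 mm.
Magnification m = dᵢ/dₒ = 54.7573/555 ≈ 0.09866.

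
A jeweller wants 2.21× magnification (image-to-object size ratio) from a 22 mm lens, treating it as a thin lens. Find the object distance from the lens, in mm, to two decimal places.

With m = dᵢ/dₒ and 1/f = 1/dₒ + 1/dᵢ, substituting dᵢ = m·dₒ gives 1/f = (1 + 1/m)/dₒ, hence dₒ = f·(1 + 1/m).
dₒ = 22 × (1 + 1/2.21) = 22 × 1.45249 ≈ 31.955 mm.

31.95 mm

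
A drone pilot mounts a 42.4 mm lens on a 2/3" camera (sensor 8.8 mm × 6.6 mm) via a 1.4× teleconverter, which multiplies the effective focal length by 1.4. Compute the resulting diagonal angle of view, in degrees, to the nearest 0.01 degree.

10.59°

Effective focal length f = 42.4 × 1.4 = 59.36 mm.
Sensor diagonal = √(8.8² + 6.6²) = √121.0000 ≈ 11.0000 mm.
α = 2·arctan(11.000 / (2 × 59.36)) = 2·arctan(0.09265) ≈ 10.5873°.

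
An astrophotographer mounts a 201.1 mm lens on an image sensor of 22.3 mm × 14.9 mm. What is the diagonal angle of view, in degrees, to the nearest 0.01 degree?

7.63°

Sensor diagonal = √(22.3² + 14.9²) = √719.3000 ≈ 26.8198 mm.
Angle of view α = 2·arctan(d/2f) with d = 26.8198 mm and f = 201.1 mm.
d/2f = 0.06668; arctan(0.06668) ≈ 3.8150°, so α ≈ 7.6300°.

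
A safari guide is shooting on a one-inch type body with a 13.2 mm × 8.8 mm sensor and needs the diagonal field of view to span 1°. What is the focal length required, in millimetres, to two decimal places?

Sensor diagonal = √(13.2² + 8.8²) = √251.6800 ≈ 15.8644 mm.
From α = 2·arctan(d/2f) we get f = d / (2·tan(α/2)).
With d = 15.8644 mm and α/2 = 0.5°, tan(α/2) ≈ 0.00873, so f ≈ 15.8644 / 0.01745 ≈ 908.9416 mm.

908.94 mm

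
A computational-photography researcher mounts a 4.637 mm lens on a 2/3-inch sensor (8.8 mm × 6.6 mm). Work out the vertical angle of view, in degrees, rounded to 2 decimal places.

70.88°

Angle of view α = 2·arctan(h/2f) with h = 6.6 mm and f = 4.637 mm.
h/2f = 0.71167; arctan(0.71167) ≈ 35.4382°, so α ≈ 70.8764°.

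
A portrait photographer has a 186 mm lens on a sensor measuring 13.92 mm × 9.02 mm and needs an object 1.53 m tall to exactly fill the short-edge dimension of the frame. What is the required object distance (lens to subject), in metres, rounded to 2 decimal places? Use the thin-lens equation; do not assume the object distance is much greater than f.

W: 1.53 m = 1530 mm.
Magnification m = h/W = dᵢ/dₒ; combined with 1/f = 1/dₒ + 1/dᵢ this gives dₒ = f·(1 + W/h).
dₒ = 186 mm × (1 + 1530/9.02) = 186 × 170.6231 ≈ 31735.889 mm = 31.7359 m.

31.74 m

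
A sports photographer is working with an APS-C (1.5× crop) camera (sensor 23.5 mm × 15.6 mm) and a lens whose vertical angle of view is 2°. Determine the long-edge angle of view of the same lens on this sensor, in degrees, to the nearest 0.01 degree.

From the vertical AOV: f = 15.6 / (2·tan(1°)) = 15.6 / 0.03491 ≈ 446.8617 mm.
Long-edge AOV = 2·arctan(23.5 / (2 × 446.8617)) = 2·arctan(0.02629) ≈ 3.0124°.

3.01°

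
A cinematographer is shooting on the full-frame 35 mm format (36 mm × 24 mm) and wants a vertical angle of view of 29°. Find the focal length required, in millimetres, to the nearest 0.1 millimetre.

From α = 2·arctan(h/2f) we get f = h / (2·tan(α/2)).
With h = 24 mm and α/2 = 14.5°, tan(α/2) ≈ 0.25862, so f ≈ 24 / 0.51724 ≈ 46.4006 mm.

46.4 mm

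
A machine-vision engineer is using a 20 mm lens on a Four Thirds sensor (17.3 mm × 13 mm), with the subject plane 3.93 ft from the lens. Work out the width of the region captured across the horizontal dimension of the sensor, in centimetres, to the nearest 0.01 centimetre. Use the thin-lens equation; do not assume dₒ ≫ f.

101.89 cm

dₒ: 3.93 ft × 304.8 mm/ft = 1197.86 mm.
Similar triangles through the lens centre give W/dₒ = w/dᵢ; with 1/f = 1/dₒ + 1/dᵢ this gives W = w·(dₒ − f)/f.
W = 17.3 mm × (1197.86 − 20) / 20 = 17.3 × 58.8932 ≈ 1018.852 mm = 101.885 cm.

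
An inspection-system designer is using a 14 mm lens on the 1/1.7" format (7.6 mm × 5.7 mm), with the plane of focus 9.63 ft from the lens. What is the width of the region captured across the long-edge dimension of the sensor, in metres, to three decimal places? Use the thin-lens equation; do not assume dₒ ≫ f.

1.586 m

dₒ: 9.63 ft × 304.8 mm/ft = 2935.22 mm.
Similar triangles through the lens centre give W/dₒ = w/dᵢ; with 1/f = 1/dₒ + 1/dᵢ this gives W = w·(dₒ − f)/f.
W = 7.6 mm × (2935.22 − 14) / 14 = 7.6 × 208.6589 ≈ 1585.807 mm = 1.58581 m.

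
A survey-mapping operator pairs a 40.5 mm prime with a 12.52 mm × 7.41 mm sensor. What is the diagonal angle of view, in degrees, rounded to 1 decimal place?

Sensor diagonal = √(12.52² + 7.41²) = √211.6585 ≈ 14.5485 mm.
Angle of view α = 2·arctan(d/2f) with d = 14.5485 mm and f = 40.5 mm.
d/2f = 0.17961; arctan(0.17961) ≈ 10.1824°, so α ≈ 20.3648°.

20.4°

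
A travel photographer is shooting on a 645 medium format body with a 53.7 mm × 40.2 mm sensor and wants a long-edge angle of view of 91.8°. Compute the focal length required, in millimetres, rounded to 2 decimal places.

26.02 mm

From α = 2·arctan(w/2f) we get f = w / (2·tan(α/2)).
With w = 53.7 mm and α/2 = 45.9°, tan(α/2) ≈ 1.03192, so f ≈ 53.7 / 2.06384 ≈ 26.0195 mm.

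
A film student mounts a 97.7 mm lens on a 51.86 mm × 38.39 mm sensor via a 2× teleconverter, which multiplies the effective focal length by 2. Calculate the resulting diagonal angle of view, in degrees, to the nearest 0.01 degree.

18.75°

Effective focal length f = 97.7 × 2 = 195.4 mm.
Sensor diagonal = √(51.86² + 38.39²) = √4163.2517 ≈ 64.5233 mm.
α = 2·arctan(64.523 / (2 × 195.4)) = 2·arctan(0.16511) ≈ 18.7505°.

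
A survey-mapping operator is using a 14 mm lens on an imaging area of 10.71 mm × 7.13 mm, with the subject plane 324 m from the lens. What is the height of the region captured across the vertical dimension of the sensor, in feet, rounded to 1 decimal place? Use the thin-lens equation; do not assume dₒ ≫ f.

541.3 ft

dₒ: 324 m = 324000 mm.
Similar triangles through the lens centre give W/dₒ = h/dᵢ; with 1/f = 1/dₒ + 1/dᵢ this gives W = h·(dₒ − f)/f.
W = 7.13 mm × (324000 − 14) / 14 = 7.13 × 23141.8571 ≈ 165001.441 mm = 165001.441/304.8 ft = 541.343 ft.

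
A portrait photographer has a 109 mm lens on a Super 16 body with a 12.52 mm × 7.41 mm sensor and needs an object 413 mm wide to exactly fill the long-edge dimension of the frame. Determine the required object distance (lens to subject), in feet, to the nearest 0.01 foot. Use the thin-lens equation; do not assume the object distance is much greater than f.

12.15 ft

Magnification m = w/W = dᵢ/dₒ; combined with 1/f = 1/dₒ + 1/dᵢ this gives dₒ = f·(1 + W/w).
dₒ = 109 mm × (1 + 413/12.52) = 109 × 33.9872 ≈ 3704.607 mm = 3704.607/304.8 ft = 12.1542 ft.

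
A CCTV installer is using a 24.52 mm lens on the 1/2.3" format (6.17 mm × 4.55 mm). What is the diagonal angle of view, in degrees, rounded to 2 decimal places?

17.77°

Sensor diagonal = √(6.17² + 4.55²) = √58.7714 ≈ 7.6663 mm.
Angle of view α = 2·arctan(d/2f) with d = 7.6663 mm and f = 24.52 mm.
d/2f = 0.15633; arctan(0.15633) ≈ 8.8849°, so α ≈ 17.7699°.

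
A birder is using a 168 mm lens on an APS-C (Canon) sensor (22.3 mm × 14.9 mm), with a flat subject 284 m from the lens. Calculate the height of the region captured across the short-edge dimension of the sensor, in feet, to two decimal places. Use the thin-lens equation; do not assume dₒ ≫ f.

82.59 ft

dₒ: 284 m = 284000 mm.
Similar triangles through the lens centre give W/dₒ = h/dᵢ; with 1/f = 1/dₒ + 1/dᵢ this gives W = h·(dₒ − f)/f.
W = 14.9 mm × (284000 − 168) / 168 = 14.9 × 1689.4762 ≈ 25173.195 mm = 25173.195/304.8 ft = 82.5892 ft.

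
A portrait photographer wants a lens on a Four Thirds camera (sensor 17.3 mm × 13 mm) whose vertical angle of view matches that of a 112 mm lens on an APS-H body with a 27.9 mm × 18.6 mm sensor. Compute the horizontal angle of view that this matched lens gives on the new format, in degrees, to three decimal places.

Equal vertical AOV ⇒ f₂ = f₁ · 13/18.6 = 112 × 0.69892 ≈ 78.2796 mm.
Horizontal AOV on the new format = 2·arctan(17.3 / (2 × 78.2796)) = 2·arctan(0.11050) ≈ 12.6114°.

12.611°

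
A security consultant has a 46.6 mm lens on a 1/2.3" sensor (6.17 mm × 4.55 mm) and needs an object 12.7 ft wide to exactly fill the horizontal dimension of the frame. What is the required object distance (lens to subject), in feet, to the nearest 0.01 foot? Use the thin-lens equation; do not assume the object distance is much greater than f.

W: 12.7 ft × 304.8 mm/ft = 3870.96 mm.
Magnification m = w/W = dᵢ/dₒ; combined with 1/f = 1/dₒ + 1/dᵢ this gives dₒ = f·(1 + W/w).
dₒ = 46.6 mm × (1 + 3870.96/6.17) = 46.6 × 628.3841 ≈ 29282.699 mm = 29282.699/304.8 ft = 96.0718 ft.

96.07 ft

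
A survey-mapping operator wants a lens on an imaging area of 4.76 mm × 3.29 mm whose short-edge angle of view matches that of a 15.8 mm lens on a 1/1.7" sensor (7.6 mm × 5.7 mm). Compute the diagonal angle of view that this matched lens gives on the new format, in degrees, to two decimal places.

Equal short-edge AOV ⇒ f₂ = f₁ · 3.29/5.7 = 15.8 × 0.57719 ≈ 9.1196 mm.
Sensor diagonal = √(4.76² + 3.29²) = √33.4817 ≈ 5.7863 mm.
Diagonal AOV on the new format = 2·arctan(5.7863 / (2 × 9.1196)) = 2·arctan(0.31725) ≈ 35.2028°.

35.20°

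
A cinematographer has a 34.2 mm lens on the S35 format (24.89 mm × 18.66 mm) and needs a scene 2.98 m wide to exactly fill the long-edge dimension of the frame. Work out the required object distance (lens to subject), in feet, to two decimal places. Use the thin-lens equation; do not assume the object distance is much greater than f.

W: 2.98 m = 2980 mm.
Magnification m = w/W = dᵢ/dₒ; combined with 1/f = 1/dₒ + 1/dᵢ this gives dₒ = f·(1 + W/w).
dₒ = 34.2 mm × (1 + 2980/24.89) = 34.2 × 120.7268 ≈ 4128.856 mm = 4128.856/304.8 ft = 13.5461 ft.

13.55 ft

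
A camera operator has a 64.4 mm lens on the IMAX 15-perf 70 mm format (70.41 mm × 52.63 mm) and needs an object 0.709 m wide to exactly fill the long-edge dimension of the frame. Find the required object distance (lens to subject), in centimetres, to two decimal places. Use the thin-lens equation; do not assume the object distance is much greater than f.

W: 0.709 m = 709 mm.
Magnification m = w/W = dᵢ/dₒ; combined with 1/f = 1/dₒ + 1/dᵢ this gives dₒ = f·(1 + W/w).
dₒ = 64.4 mm × (1 + 709/70.41) = 64.4 × 11.0696 ≈ 712.882 mm = 71.2882 cm.

71.29 cm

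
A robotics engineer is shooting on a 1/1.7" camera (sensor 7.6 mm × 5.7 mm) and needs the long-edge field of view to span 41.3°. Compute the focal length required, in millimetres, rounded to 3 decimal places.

From α = 2·arctan(w/2f) we get f = w / (2·tan(α/2)).
With w = 7.6 mm and α/2 = 20.65°, tan(α/2) ≈ 0.37687, so f ≈ 7.6 / 0.75374 ≈ 10.0830 mm.

10.083 mm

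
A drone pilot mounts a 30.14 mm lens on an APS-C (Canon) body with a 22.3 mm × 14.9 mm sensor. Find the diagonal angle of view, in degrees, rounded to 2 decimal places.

Sensor diagonal = √(22.3² + 14.9²) = √719.3000 ≈ 26.8198 mm.
Angle of view α = 2·arctan(d/2f) with d = 26.8198 mm and f = 30.14 mm.
d/2f = 0.44492; arctan(0.44492) ≈ 23.9852°, so α ≈ 47.9705°.

47.97°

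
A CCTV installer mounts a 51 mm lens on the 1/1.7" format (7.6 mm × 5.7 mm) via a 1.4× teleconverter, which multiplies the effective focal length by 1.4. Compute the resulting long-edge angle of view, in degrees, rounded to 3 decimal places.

6.093°

Effective focal length f = 51 × 1.4 = 71.4 mm.
α = 2·arctan(7.6 / (2 × 71.4)) = 2·arctan(0.05322) ≈ 6.0930°.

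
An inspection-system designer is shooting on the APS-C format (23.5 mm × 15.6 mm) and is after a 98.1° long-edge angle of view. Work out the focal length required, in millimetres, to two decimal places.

10.20 mm

From α = 2·arctan(w/2f) we get f = w / (2·tan(α/2)).
With w = 23.5 mm and α/2 = 49.05°, tan(α/2) ≈ 1.15240, so f ≈ 23.5 / 2.30480 ≈ 10.1961 mm.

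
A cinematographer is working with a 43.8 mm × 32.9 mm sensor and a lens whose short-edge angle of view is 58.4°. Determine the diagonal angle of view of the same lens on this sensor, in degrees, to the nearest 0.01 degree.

85.88°

From the short-edge AOV: f = 32.9 / (2·tan(29.2°)) = 32.9 / 1.11776 ≈ 29.4338 mm.
Sensor diagonal = √(43.8² + 32.9²) = √3000.8500 ≈ 54.7800 mm.
Diagonal AOV = 2·arctan(54.7800 / (2 × 29.4338)) = 2·arctan(0.93056) ≈ 85.8802°.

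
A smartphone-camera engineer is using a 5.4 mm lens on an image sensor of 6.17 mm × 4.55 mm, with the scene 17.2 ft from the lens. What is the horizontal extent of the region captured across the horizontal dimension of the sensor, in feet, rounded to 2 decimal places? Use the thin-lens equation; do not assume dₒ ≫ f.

19.63 ft

dₒ: 17.2 ft × 304.8 mm/ft = 5242.56 mm.
Similar triangles through the lens centre give W/dₒ = w/dᵢ; with 1/f = 1/dₒ + 1/dᵢ this gives W = w·(dₒ − f)/f.
W = 6.17 mm × (5242.56 − 5.4) / 5.4 = 6.17 × 969.8444 ≈ 5983.940 mm = 5983.940/304.8 ft = 19.6323 ft.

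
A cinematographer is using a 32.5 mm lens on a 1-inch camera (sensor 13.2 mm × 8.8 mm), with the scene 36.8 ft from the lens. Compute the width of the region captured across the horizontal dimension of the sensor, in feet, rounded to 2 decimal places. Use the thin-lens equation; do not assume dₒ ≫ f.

dₒ: 36.8 ft × 304.8 mm/ft = 11216.64 mm.
Similar triangles through the lens centre give W/dₒ = w/dᵢ; with 1/f = 1/dₒ + 1/dᵢ this gives W = w·(dₒ − f)/f.
W = 13.2 mm × (11216.6 − 32.5) / 32.5 = 13.2 × 344.1274 ≈ 4542.481 mm = 4542.481/304.8 ft = 14.9032 ft.

14.90 ft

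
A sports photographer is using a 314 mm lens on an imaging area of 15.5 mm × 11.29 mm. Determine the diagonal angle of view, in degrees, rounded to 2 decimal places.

3.50°

Sensor diagonal = √(15.5² + 11.29²) = √367.7141 ≈ 19.1759 mm.
Angle of view α = 2·arctan(d/2f) with d = 19.1759 mm and f = 314 mm.
d/2f = 0.03053; arctan(0.03053) ≈ 1.7490°, so α ≈ 3.4979°.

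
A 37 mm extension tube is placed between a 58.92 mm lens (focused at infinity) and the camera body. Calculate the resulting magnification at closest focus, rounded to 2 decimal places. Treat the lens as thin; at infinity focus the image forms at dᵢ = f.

0.63×

The tube moves the image plane from f to f + e, so dᵢ = 58.92 + 37 = 95.92 mm. Focus is achieved when 1/f = 1/dₒ + 1/dᵢ, giving dₒ = 1/(1/f − 1/(f+e)).
Magnification m = dᵢ/dₒ = (f+e)·(1/f − 1/(f+e)) = e/f = 37/58.92 ≈ 0.6280.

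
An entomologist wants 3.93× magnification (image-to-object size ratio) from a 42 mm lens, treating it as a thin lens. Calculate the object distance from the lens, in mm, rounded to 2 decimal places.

52.69 mm

With m = dᵢ/dₒ and 1/f = 1/dₒ + 1/dᵢ, substituting dᵢ = m·dₒ gives 1/f = (1 + 1/m)/dₒ, hence dₒ = f·(1 + 1/m).
dₒ = 42 × (1 + 1/3.93) = 42 × 1.25445 ≈ 52.687 mm.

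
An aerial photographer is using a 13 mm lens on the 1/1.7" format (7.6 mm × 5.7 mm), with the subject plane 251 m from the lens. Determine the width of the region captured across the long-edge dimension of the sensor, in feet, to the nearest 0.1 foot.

481.4 ft

dₒ: 251 m = 251000 mm.
Similar triangles through the lens centre give W/dₒ = w/dᵢ; with 1/f = 1/dₒ + 1/dᵢ this gives W = w·(dₒ − f)/f.
W = 7.6 mm × (251000 − 13) / 13 = 7.6 × 19306.6923 ≈ 146730.862 mm = 146730.862/304.8 ft = 481.4 ft.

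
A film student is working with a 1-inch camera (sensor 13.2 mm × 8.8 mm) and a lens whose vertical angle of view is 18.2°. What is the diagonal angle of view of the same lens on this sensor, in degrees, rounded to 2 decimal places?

32.21°

From the vertical AOV: f = 8.8 / (2·tan(9.1°)) = 8.8 / 0.32035 ≈ 27.4701 mm.
Sensor diagonal = √(13.2² + 8.8²) = √251.6800 ≈ 15.8644 mm.
Diagonal AOV = 2·arctan(15.8644 / (2 × 27.4701)) = 2·arctan(0.28876) ≈ 32.2130°.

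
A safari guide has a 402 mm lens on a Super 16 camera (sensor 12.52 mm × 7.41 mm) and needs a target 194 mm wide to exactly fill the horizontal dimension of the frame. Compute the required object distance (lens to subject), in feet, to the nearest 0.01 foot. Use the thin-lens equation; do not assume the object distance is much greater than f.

21.76 ft

Magnification m = w/W = dᵢ/dₒ; combined with 1/f = 1/dₒ + 1/dᵢ this gives dₒ = f·(1 + W/w).
dₒ = 402 mm × (1 + 194/12.52) = 402 × 16.4952 ≈ 6631.073 mm = 6631.073/304.8 ft = 21.7555 ft.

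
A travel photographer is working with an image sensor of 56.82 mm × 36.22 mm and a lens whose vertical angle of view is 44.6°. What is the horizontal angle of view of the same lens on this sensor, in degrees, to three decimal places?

65.514°

From the vertical AOV: f = 36.22 / (2·tan(22.3°)) = 36.22 / 0.82026 ≈ 44.1567 mm.
Horizontal AOV = 2·arctan(56.82 / (2 × 44.1567)) = 2·arctan(0.64339) ≈ 65.5136°.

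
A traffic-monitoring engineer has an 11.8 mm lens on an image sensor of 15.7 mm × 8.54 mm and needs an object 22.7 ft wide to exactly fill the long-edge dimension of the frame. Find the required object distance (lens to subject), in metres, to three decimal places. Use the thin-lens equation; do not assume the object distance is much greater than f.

W: 22.7 ft × 304.8 mm/ft = 6918.96 mm.
Magnification m = w/W = dᵢ/dₒ; combined with 1/f = 1/dₒ + 1/dᵢ this gives dₒ = f·(1 + W/w).
dₒ = 11.8 mm × (1 + 6918.96/15.7) = 11.8 × 441.6981 ≈ 5212.037 mm = 5.21204 m.

5.212 m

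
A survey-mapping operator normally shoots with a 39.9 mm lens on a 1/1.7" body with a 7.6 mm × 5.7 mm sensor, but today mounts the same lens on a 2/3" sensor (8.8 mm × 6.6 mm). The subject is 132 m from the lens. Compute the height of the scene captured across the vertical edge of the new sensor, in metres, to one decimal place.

The focal length stays 39.9 mm; the relevant sensor dimension is now h = 6.6 mm. Object distance dₒ = 132 m = 132000 mm.
Thin-lens field height W = h·(dₒ − f)/f = 6.6 × (132000 − 39.9)/39.9 ≈ 21827.986 mm = 21.828 m.

21.8 m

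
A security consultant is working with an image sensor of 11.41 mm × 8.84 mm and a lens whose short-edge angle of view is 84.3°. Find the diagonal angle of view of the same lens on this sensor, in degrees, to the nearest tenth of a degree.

111.8°

From the short-edge AOV: f = 8.84 / (2·tan(42.15°)) = 8.84 / 1.81031 ≈ 4.8831 mm.
Sensor diagonal = √(11.41² + 8.84²) = √208.3337 ≈ 14.4338 mm.
Diagonal AOV = 2·arctan(14.4338 / (2 × 4.8831)) = 2·arctan(1.47792) ≈ 111.8333°.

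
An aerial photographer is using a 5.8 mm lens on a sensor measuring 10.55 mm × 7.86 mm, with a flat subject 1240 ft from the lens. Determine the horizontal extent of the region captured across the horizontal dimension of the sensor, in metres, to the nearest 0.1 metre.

dₒ: 1240 ft × 304.8 mm/ft = 377951.99 mm.
Similar triangles through the lens centre give W/dₒ = w/dᵢ; with 1/f = 1/dₒ + 1/dᵢ this gives W = w·(dₒ − f)/f.
W = 10.55 mm × (377952 − 5.8) / 5.8 = 10.55 × 65163.1358 ≈ 687471.083 mm = 687.471 m.

687.5 m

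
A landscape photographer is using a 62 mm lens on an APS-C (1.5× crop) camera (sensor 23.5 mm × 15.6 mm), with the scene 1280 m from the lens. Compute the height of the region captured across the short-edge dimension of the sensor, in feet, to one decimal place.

1056.6 ft

dₒ: 1280 m = 1.28e+06 mm.
Similar triangles through the lens centre give W/dₒ = h/dᵢ; with 1/f = 1/dₒ + 1/dᵢ this gives W = h·(dₒ − f)/f.
W = 15.6 mm × (1.28e+06 − 62) / 62 = 15.6 × 20644.1613 ≈ 322048.916 mm = 322048.916/304.8 ft = 1056.59 ft.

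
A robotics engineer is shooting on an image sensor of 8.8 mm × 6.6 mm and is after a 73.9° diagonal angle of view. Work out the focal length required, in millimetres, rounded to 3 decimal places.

Sensor diagonal = √(8.8² + 6.6²) = √121.0000 ≈ 11.0000 mm.
From α = 2·arctan(d/2f) we get f = d / (2·tan(α/2)).
With d = 11.0000 mm and α/2 = 36.95°, tan(α/2) ≈ 0.75219, so f ≈ 11.0000 / 1.50437 ≈ 7.3120 mm.

7.312 mm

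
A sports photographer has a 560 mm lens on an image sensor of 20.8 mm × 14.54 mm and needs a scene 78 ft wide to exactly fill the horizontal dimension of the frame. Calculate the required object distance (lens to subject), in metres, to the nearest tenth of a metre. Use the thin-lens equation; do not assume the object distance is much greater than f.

640.6 m

W: 78 ft × 304.8 mm/ft = 23774.40 mm.
Magnification m = w/W = dᵢ/dₒ; combined with 1/f = 1/dₒ + 1/dᵢ this gives dₒ = f·(1 + W/w).
dₒ = 560 mm × (1 + 23774.4/20.8) = 560 × 1144.0000 ≈ 640639.980 mm = 640.64 m.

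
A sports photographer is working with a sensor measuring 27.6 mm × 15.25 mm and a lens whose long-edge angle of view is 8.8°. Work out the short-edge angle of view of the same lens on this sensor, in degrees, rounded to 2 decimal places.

From the long-edge AOV: f = 27.6 / (2·tan(4.4°)) = 27.6 / 0.15389 ≈ 179.3470 mm.
Short-edge AOV = 2·arctan(15.25 / (2 × 179.3470)) = 2·arctan(0.04252) ≈ 4.8690°.

4.87°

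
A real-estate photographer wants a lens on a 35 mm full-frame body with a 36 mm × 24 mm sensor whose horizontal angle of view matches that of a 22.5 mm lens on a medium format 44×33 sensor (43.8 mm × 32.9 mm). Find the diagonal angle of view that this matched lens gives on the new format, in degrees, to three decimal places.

98.949°

Equal horizontal AOV ⇒ f₂ = f₁ · 36/43.8 = 22.5 × 0.82192 ≈ 18.4932 mm.
Sensor diagonal = √(36² + 24²) = √1872.0000 ≈ 43.2666 mm.
Diagonal AOV on the new format = 2·arctan(43.2666 / (2 × 18.4932)) = 2·arctan(1.16980) ≈ 98.9493°.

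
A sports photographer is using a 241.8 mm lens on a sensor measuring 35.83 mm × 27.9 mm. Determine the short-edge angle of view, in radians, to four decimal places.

0.1153 rad

Angle of view α = 2·arctan(h/2f) with h = 27.9 mm and f = 241.8 mm.
h/2f = 0.05769; arctan(0.05769) ≈ 0.0576 rad, so α ≈ 0.1153 rad.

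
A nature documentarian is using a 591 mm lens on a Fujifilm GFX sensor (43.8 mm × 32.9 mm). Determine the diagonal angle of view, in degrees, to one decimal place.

Sensor diagonal = √(43.8² + 32.9²) = √3000.8500 ≈ 54.7800 mm.
Angle of view α = 2·arctan(d/2f) with d = 54.7800 mm and f = 591 mm.
d/2f = 0.04635; arctan(0.04635) ≈ 2.6535°, so α ≈ 5.3070°.

5.3°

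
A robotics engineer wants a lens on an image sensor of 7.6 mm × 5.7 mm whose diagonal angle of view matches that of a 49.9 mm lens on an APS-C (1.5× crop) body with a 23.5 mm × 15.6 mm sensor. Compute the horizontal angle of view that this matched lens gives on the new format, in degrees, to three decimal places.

Sensor diagonal = √(23.5² + 15.6²) = √795.6100 ≈ 28.2066 mm.
Sensor diagonal = √(7.6² + 5.7²) = √90.2500 ≈ 9.5000 mm.
Equal diagonal AOV ⇒ f₂ = f₁ · 9.5000/28.2066 = 49.9 × 0.33680 ≈ 16.8064 mm.
Horizontal AOV on the new format = 2·arctan(7.6 / (2 × 16.8064)) = 2·arctan(0.22610) ≈ 25.4812°.

25.481°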